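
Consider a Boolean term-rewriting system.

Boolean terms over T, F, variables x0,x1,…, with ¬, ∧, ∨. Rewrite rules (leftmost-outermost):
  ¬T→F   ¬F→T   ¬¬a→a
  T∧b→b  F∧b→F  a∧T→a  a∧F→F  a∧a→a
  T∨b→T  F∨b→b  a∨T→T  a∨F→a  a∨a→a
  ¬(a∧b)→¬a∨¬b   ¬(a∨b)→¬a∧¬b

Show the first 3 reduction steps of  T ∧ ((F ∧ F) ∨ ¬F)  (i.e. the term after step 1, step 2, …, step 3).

  start: T ∧ ((F ∧ F) ∨ ¬F)
  →1  (F ∧ F) ∨ ¬F
  →2  F ∨ ¬F
  →3  ¬F

Answer: after 3 steps: ¬F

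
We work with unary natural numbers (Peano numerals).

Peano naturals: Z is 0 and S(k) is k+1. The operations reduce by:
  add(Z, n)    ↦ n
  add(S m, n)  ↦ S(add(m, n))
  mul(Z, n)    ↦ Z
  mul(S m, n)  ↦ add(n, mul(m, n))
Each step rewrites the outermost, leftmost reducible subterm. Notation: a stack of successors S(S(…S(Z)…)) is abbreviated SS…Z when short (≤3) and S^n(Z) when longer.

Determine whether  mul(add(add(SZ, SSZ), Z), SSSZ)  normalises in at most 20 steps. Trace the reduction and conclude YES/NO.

Answer: NO — after 20 steps the term is S(S(S(S(S(S(S(S(S(mul(add(Z, Z), SSSZ)))))))))), not yet normal

Reduction:
  start: mul(add(add(SZ, SSZ), Z), SSSZ)
  [1] mul(add(S(add(Z, SSZ)), Z), SSSZ)
  [2] mul(S(add(add(Z, SSZ), Z)), SSSZ)
  [3] add(SSSZ, mul(add(add(Z, SSZ), Z), SSSZ))
  [4] S(add(SSZ, mul(add(add(Z, SSZ), Z), SSSZ)))
  [5] S(S(add(SZ, mul(add(add(Z, SSZ), Z), SSSZ))))
  [6] S(S(S(add(Z, mul(add(add(Z, SSZ), Z), SSSZ)))))
  [7] S(S(S(mul(add(add(Z, SSZ), Z), SSSZ))))
  [8] S(S(S(mul(add(SSZ, Z), SSSZ))))
  [9] S(S(S(mul(S(add(SZ, Z)), SSSZ))))
  [10] S(S(S(add(SSSZ, mul(add(SZ, Z), SSSZ)))))
  [11] S(S(S(S(add(SSZ, mul(add(SZ, Z), SSSZ))))))
  [12] S(S(S(S(S(add(SZ, mul(add(SZ, Z), SSSZ)))))))
  [13] S(S(S(S(S(S(add(Z, mul(add(SZ, Z), SSSZ))))))))
  [14] S(S(S(S(S(S(mul(add(SZ, Z), SSSZ)))))))
  [15] S(S(S(S(S(S(mul(S(add(Z, Z)), SSSZ)))))))
  [16] S(S(S(S(S(S(add(SSSZ, mul(add(Z, Z), SSSZ))))))))
  [17] S(S(S(S(S(S(S(add(SSZ, mul(add(Z, Z), SSSZ)))))))))
  [18] S(S(S(S(S(S(S(S(add(SZ, mul(add(Z, Z), SSSZ))))))))))
  [19] S(S(S(S(S(S(S(S(S(add(Z, mul(add(Z, Z), SSSZ)))))))))))
  [20] S(S(S(S(S(S(S(S(S(mul(add(Z, Z), SSSZ))))))))))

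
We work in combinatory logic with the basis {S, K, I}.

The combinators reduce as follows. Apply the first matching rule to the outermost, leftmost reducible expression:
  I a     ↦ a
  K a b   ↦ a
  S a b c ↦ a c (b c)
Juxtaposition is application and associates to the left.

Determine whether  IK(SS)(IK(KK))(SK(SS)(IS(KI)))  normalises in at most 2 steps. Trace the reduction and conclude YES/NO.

  start: IK(SS)(IK(KK))(SK(SS)(IS(KI)))
  [1] K(SS)(IK(KK))(SK(SS)(IS(KI)))
  [2] SS(SK(SS)(IS(KI)))

Answer: NO — after 2 steps the term is SS(SK(SS)(IS(KI))), not yet normal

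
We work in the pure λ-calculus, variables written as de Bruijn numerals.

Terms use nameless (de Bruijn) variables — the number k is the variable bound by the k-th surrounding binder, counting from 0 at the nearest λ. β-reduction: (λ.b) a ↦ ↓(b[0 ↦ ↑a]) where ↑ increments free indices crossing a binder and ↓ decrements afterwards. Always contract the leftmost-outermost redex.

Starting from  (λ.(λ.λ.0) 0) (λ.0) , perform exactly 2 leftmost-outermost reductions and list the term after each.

  start: (λ.(λ.λ.0) 0) (λ.0)
  →1  (λ.λ.0) (λ.0)
  →2  λ.0

Answer: after 2 steps: λ.0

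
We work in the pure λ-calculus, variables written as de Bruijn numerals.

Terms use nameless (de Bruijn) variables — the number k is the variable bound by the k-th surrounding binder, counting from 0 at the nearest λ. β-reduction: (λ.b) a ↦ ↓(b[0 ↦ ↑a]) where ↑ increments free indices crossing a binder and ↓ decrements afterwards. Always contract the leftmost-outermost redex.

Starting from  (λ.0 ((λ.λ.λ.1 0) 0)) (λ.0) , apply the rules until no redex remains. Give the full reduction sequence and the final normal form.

  start: (λ.0 ((λ.λ.λ.1 0) 0)) (λ.0)
  [1] (λ.0) ((λ.λ.λ.1 0) (λ.0))
  [2] (λ.λ.λ.1 0) (λ.0)
  [3] λ.λ.1 0

Answer: normal form = λ.λ.1 0  (in 3 steps)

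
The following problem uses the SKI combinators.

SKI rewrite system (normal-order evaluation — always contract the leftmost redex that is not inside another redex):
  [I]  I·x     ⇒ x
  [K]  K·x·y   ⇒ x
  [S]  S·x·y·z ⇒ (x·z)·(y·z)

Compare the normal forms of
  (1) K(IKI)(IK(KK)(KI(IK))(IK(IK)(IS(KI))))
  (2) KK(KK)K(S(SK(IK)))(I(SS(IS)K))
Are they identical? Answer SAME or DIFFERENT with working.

Answer: DIFFERENT — A ⇓ KI, B ⇓ K(SK(SK))

Working:
Term A:
  start: K(IKI)(IK(KK)(KI(IK))(IK(IK)(IS(KI))))
  [1] IKI
  [2] KI

Term B:
  start: KK(KK)K(S(SK(IK)))(I(SS(IS)K))
  [1] KK(S(SK(IK)))(I(SS(IS)K))
  [2] K(I(SS(IS)K))
  [3] K(SS(IS)K)
  [4] K(SK(ISK))
  [5] K(SK(SK))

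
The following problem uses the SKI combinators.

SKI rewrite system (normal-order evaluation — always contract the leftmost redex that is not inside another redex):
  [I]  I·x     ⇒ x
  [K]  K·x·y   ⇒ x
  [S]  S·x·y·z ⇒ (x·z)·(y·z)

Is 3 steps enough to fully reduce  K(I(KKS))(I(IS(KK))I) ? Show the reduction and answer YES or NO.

Answer: YES — reaches normal form K in 3 ≤ 3 steps

Derivation:
  start: K(I(KKS))(I(IS(KK))I)
  →1  I(KKS)
  →2  KKS
  →3  K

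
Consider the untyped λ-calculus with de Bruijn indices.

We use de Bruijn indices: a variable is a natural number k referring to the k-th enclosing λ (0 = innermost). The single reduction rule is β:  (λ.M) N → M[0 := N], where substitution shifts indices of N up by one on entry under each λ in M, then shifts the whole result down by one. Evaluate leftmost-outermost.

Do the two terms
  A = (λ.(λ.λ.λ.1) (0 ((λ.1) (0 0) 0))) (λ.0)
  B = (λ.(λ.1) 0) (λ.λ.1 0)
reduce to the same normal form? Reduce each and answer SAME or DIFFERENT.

Answer: DIFFERENT — A ⇓ λ.λ.1, B ⇓ λ.λ.1 0

Reduction:
Term A:
  start: (λ.(λ.λ.λ.1) (0 ((λ.1) (0 0) 0))) (λ.0)
  [1] (λ.λ.λ.1) ((λ.0) ((λ.λ.0) ((λ.0) (λ.0)) (λ.0)))
  [2] λ.λ.1

Term B:
  start: (λ.(λ.1) 0) (λ.λ.1 0)
  [1] (λ.λ.λ.1 0) (λ.λ.1 0)
  [2] λ.λ.1 0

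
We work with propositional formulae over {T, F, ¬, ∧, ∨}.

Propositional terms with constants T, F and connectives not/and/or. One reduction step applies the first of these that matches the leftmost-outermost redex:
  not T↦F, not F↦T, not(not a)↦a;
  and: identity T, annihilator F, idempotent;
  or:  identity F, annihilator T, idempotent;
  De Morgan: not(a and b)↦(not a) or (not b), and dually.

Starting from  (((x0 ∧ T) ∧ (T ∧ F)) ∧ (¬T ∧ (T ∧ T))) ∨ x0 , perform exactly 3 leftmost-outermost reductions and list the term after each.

Answer: after 3 steps: (F ∧ (¬T ∧ (T ∧ T))) ∨ x0

Reduction:
  start: (((x0 ∧ T) ∧ (T ∧ F)) ∧ (¬T ∧ (T ∧ T))) ∨ x0
  [1] ((x0 ∧ (T ∧ F)) ∧ (¬T ∧ (T ∧ T))) ∨ x0
  [2] ((x0 ∧ F) ∧ (¬T ∧ (T ∧ T))) ∨ x0
  [3] (F ∧ (¬T ∧ (T ∧ T))) ∨ x0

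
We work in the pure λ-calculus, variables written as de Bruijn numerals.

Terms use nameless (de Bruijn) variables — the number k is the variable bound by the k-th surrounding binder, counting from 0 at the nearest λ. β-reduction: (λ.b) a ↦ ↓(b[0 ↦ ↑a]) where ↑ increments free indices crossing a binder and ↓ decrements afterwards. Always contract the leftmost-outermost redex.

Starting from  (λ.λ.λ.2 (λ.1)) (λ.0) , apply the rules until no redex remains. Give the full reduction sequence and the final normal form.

  start: (λ.λ.λ.2 (λ.1)) (λ.0)
  →1  λ.λ.(λ.0) (λ.1)
  →2  λ.λ.λ.1

Answer: normal form = λ.λ.λ.1  (in 2 steps)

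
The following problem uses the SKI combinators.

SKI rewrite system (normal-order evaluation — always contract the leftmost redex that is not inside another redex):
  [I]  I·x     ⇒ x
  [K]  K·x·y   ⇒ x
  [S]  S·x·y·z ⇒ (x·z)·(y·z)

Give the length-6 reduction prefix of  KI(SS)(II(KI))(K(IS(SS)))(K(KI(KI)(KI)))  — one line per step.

Answer: after 6 steps: K(KI(KI)(KI))

Derivation:
  start: KI(SS)(II(KI))(K(IS(SS)))(K(KI(KI)(KI)))
  [1] I(II(KI))(K(IS(SS)))(K(KI(KI)(KI)))
  [2] II(KI)(K(IS(SS)))(K(KI(KI)(KI)))
  [3] I(KI)(K(IS(SS)))(K(KI(KI)(KI)))
  [4] KI(K(IS(SS)))(K(KI(KI)(KI)))
  [5] I(K(KI(KI)(KI)))
  [6] K(KI(KI)(KI))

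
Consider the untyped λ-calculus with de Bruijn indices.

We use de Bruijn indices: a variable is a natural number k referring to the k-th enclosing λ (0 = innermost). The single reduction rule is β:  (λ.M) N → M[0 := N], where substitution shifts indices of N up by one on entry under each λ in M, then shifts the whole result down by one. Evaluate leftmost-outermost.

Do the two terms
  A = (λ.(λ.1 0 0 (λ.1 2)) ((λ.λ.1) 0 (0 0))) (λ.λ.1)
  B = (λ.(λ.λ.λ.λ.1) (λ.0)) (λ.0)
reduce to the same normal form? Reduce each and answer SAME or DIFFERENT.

Answer: DIFFERENT — A ⇓ λ.λ.λ.λ.λ.1, B ⇓ λ.λ.λ.1

Derivation:
Term A:
  start: (λ.(λ.1 0 0 (λ.1 2)) ((λ.λ.1) 0 (0 0))) (λ.λ.1)
  [1] (λ.(λ.λ.1) 0 0 (λ.1 (λ.λ.1))) ((λ.λ.1) (λ.λ.1) ((λ.λ.1) (λ.λ.1)))
  [2] (λ.λ.1) ((λ.λ.1) (λ.λ.1) ((λ.λ.1) (λ.λ.1))) ((λ.λ.1) (λ.λ.1) ((λ.λ.1) (λ.λ.1))) (λ.(λ.λ.1) (λ.λ.1) ((λ.λ.1) (λ.λ.1)) (λ.λ.1))
  [3] (λ.(λ.λ.1) (λ.λ.1) ((λ.λ.1) (λ.λ.1))) ((λ.λ.1) (λ.λ.1) ((λ.λ.1) (λ.λ.1))) (λ.(λ.λ.1) (λ.λ.1) ((λ.λ.1) (λ.λ.1)) (λ.λ.1))
  [4] (λ.λ.1) (λ.λ.1) ((λ.λ.1) (λ.λ.1)) (λ.(λ.λ.1) (λ.λ.1) ((λ.λ.1) (λ.λ.1)) (λ.λ.1))
  [5] (λ.λ.λ.1) ((λ.λ.1) (λ.λ.1)) (λ.(λ.λ.1) (λ.λ.1) ((λ.λ.1) (λ.λ.1)) (λ.λ.1))
  [6] (λ.λ.1) (λ.(λ.λ.1) (λ.λ.1) ((λ.λ.1) (λ.λ.1)) (λ.λ.1))
  [7] λ.λ.(λ.λ.1) (λ.λ.1) ((λ.λ.1) (λ.λ.1)) (λ.λ.1)
  [8] λ.λ.(λ.λ.λ.1) ((λ.λ.1) (λ.λ.1)) (λ.λ.1)
  [9] λ.λ.(λ.λ.1) (λ.λ.1)
  [10] λ.λ.λ.λ.λ.1

Term B:
  start: (λ.(λ.λ.λ.λ.1) (λ.0)) (λ.0)
  [1] (λ.λ.λ.λ.1) (λ.0)
  [2] λ.λ.λ.1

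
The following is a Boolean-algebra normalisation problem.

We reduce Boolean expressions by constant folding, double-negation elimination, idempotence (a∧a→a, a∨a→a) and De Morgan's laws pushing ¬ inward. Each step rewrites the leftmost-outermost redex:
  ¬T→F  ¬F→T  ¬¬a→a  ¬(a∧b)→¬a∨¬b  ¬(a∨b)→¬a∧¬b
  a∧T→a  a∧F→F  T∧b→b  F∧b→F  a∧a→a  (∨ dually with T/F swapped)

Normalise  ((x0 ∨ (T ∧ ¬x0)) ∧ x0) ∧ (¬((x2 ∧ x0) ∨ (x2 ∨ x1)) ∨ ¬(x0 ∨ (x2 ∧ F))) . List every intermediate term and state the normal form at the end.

  start: ((x0 ∨ (T ∧ ¬x0)) ∧ x0) ∧ (¬((x2 ∧ x0) ∨ (x2 ∨ x1)) ∨ ¬(x0 ∨ (x2 ∧ F)))
  [1] ((x0 ∨ ¬x0) ∧ x0) ∧ (¬((x2 ∧ x0) ∨ (x2 ∨ x1)) ∨ ¬(x0 ∨ (x2 ∧ F)))
  [2] ((x0 ∨ ¬x0) ∧ x0) ∧ ((¬(x2 ∧ x0) ∧ ¬(x2 ∨ x1)) ∨ ¬(x0 ∨ (x2 ∧ F)))
  [3] ((x0 ∨ ¬x0) ∧ x0) ∧ (((¬x2 ∨ ¬x0) ∧ ¬(x2 ∨ x1)) ∨ ¬(x0 ∨ (x2 ∧ F)))
  [4] ((x0 ∨ ¬x0) ∧ x0) ∧ (((¬x2 ∨ ¬x0) ∧ (¬x2 ∧ ¬x1)) ∨ ¬(x0 ∨ (x2 ∧ F)))
  [5] ((x0 ∨ ¬x0) ∧ x0) ∧ (((¬x2 ∨ ¬x0) ∧ (¬x2 ∧ ¬x1)) ∨ (¬x0 ∧ ¬(x2 ∧ F)))
  [6] ((x0 ∨ ¬x0) ∧ x0) ∧ (((¬x2 ∨ ¬x0) ∧ (¬x2 ∧ ¬x1)) ∨ (¬x0 ∧ (¬x2 ∨ ¬F)))
  [7] ((x0 ∨ ¬x0) ∧ x0) ∧ (((¬x2 ∨ ¬x0) ∧ (¬x2 ∧ ¬x1)) ∨ (¬x0 ∧ (¬x2 ∨ T)))
  [8] ((x0 ∨ ¬x0) ∧ x0) ∧ (((¬x2 ∨ ¬x0) ∧ (¬x2 ∧ ¬x1)) ∨ (¬x0 ∧ T))
  [9] ((x0 ∨ ¬x0) ∧ x0) ∧ (((¬x2 ∨ ¬x0) ∧ (¬x2 ∧ ¬x1)) ∨ ¬x0)

Answer: normal form = ((x0 ∨ ¬x0) ∧ x0) ∧ (((¬x2 ∨ ¬x0) ∧ (¬x2 ∧ ¬x1)) ∨ ¬x0)  (in 9 steps)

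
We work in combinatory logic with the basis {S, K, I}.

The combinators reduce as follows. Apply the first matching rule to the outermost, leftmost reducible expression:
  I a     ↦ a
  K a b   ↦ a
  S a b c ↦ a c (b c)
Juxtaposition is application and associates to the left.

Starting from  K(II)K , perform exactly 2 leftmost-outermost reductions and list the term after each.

Answer: after 2 steps: I

Derivation:
  start: K(II)K
  →1  II
  →2  I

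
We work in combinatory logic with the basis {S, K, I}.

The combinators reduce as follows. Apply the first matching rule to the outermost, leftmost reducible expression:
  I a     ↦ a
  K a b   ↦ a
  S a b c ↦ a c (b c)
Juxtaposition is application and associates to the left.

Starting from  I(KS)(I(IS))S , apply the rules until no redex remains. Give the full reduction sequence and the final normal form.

  start: I(KS)(I(IS))S
  →1  KS(I(IS))S
  →2  SS

Answer: normal form = SS  (in 2 steps)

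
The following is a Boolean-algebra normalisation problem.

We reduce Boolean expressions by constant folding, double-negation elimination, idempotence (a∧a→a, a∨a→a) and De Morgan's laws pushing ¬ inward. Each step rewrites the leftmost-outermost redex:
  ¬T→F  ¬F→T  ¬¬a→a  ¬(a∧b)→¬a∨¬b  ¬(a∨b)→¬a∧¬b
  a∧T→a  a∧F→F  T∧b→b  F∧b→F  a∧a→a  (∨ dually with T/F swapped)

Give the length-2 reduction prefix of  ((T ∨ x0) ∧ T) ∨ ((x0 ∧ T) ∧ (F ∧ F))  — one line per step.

  start: ((T ∨ x0) ∧ T) ∨ ((x0 ∧ T) ∧ (F ∧ F))
  [1] (T ∨ x0) ∨ ((x0 ∧ T) ∧ (F ∧ F))
  [2] T ∨ ((x0 ∧ T) ∧ (F ∧ F))

Answer: after 2 steps: T ∨ ((x0 ∧ T) ∧ (F ∧ F))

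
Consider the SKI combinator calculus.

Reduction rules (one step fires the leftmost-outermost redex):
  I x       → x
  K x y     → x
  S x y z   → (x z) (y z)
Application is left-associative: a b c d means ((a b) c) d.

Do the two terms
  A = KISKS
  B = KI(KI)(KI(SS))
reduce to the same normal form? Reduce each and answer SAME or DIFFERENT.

Answer: DIFFERENT — A ⇓ KS, B ⇓ I

Working:
Term A:
  start: KISKS
  [1] IKS
  [2] KS

Term B:
  start: KI(KI)(KI(SS))
  [1] I(KI(SS))
  [2] KI(SS)
  [3] I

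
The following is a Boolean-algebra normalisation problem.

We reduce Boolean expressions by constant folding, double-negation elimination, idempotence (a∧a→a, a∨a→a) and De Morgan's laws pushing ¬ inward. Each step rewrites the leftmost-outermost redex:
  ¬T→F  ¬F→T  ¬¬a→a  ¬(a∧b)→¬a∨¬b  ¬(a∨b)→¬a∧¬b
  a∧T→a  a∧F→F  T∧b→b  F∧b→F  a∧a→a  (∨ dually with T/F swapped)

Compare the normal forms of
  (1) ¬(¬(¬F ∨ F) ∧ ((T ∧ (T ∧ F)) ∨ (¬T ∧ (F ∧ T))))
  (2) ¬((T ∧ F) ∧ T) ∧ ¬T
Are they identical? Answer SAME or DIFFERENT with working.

Answer: DIFFERENT — A ⇓ T, B ⇓ F

Derivation:
Term A:
  start: ¬(¬(¬F ∨ F) ∧ ((T ∧ (T ∧ F)) ∨ (¬T ∧ (F ∧ T))))
  [1] ¬¬(¬F ∨ F) ∨ ¬((T ∧ (T ∧ F)) ∨ (¬T ∧ (F ∧ T)))
  [2] (¬F ∨ F) ∨ ¬((T ∧ (T ∧ F)) ∨ (¬T ∧ (F ∧ T)))
  [3] ¬F ∨ ¬((T ∧ (T ∧ F)) ∨ (¬T ∧ (F ∧ T)))
  [4] T ∨ ¬((T ∧ (T ∧ F)) ∨ (¬T ∧ (F ∧ T)))
  [5] T

Term B:
  start: ¬((T ∧ F) ∧ T) ∧ ¬T
  [1] (¬(T ∧ F) ∨ ¬T) ∧ ¬T
  [2] ((¬T ∨ ¬F) ∨ ¬T) ∧ ¬T
  [3] ((F ∨ ¬F) ∨ ¬T) ∧ ¬T
  [4] (¬F ∨ ¬T) ∧ ¬T
  [5] (T ∨ ¬T) ∧ ¬T
  [6] T ∧ ¬T
  [7] ¬T
  [8] F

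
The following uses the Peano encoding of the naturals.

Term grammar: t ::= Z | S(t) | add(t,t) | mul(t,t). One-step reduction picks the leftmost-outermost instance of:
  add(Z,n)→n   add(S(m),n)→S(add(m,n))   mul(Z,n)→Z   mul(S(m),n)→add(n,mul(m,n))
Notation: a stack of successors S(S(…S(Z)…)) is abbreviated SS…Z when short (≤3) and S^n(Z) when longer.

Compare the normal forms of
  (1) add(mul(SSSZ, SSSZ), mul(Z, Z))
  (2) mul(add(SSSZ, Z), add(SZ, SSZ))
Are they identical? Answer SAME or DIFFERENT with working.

Answer: SAME — A ⇓ S^9(Z), B ⇓ S^9(Z)

Working:
Term A:
  start: add(mul(SSSZ, SSSZ), mul(Z, Z))
  [1] add(add(SSSZ, mul(SSZ, SSSZ)), mul(Z, Z))
  [2] add(S(add(SSZ, mul(SSZ, SSSZ))), mul(Z, Z))
  [3] S(add(add(SSZ, mul(SSZ, SSSZ)), mul(Z, Z)))
  [4] S(add(S(add(SZ, mul(SSZ, SSSZ))), mul(Z, Z)))
  [5] S(S(add(add(SZ, mul(SSZ, SSSZ)), mul(Z, Z))))
  [6] S(S(add(S(add(Z, mul(SSZ, SSSZ))), mul(Z, Z))))
  [7] S(S(S(add(add(Z, mul(SSZ, SSSZ)), mul(Z, Z)))))
  [8] S(S(S(add(mul(SSZ, SSSZ), mul(Z, Z)))))
  [9] S(S(S(add(add(SSSZ, mul(SZ, SSSZ)), mul(Z, Z)))))
  [10] S(S(S(add(S(add(SSZ, mul(SZ, SSSZ))), mul(Z, Z)))))
  [11] S(S(S(S(add(add(SSZ, mul(SZ, SSSZ)), mul(Z, Z))))))
  [12] S(S(S(S(add(S(add(SZ, mul(SZ, SSSZ))), mul(Z, Z))))))
  [13] S(S(S(S(S(add(add(SZ, mul(SZ, SSSZ)), mul(Z, Z)))))))
  [14] S(S(S(S(S(add(S(add(Z, mul(SZ, SSSZ))), mul(Z, Z)))))))
  [15] S(S(S(S(S(S(add(add(Z, mul(SZ, SSSZ)), mul(Z, Z))))))))
  [16] S(S(S(S(S(S(add(mul(SZ, SSSZ), mul(Z, Z))))))))
  [17] S(S(S(S(S(S(add(add(SSSZ, mul(Z, SSSZ)), mul(Z, Z))))))))
  [18] S(S(S(S(S(S(add(S(add(SSZ, mul(Z, SSSZ))), mul(Z, Z))))))))
  [19] S(S(S(S(S(S(S(add(add(SSZ, mul(Z, SSSZ)), mul(Z, Z)))))))))
  [20] S(S(S(S(S(S(S(add(S(add(SZ, mul(Z, SSSZ))), mul(Z, Z)))))))))
  [21] S(S(S(S(S(S(S(S(add(add(SZ, mul(Z, SSSZ)), mul(Z, Z))))))))))
  [22] S(S(S(S(S(S(S(S(add(S(add(Z, mul(Z, SSSZ))), mul(Z, Z))))))))))
  [23] S(S(S(S(S(S(S(S(S(add(add(Z, mul(Z, SSSZ)), mul(Z, Z)))))))))))
  [24] S(S(S(S(S(S(S(S(S(add(mul(Z, SSSZ), mul(Z, Z)))))))))))
  [25] S(S(S(S(S(S(S(S(S(add(Z, mul(Z, Z)))))))))))
  [26] S(S(S(S(S(S(S(S(S(mul(Z, Z))))))))))
  [27] S^9(Z)

Term B:
  start: mul(add(SSSZ, Z), add(SZ, SSZ))
  [1] mul(S(add(SSZ, Z)), add(SZ, SSZ))
  [2] add(add(SZ, SSZ), mul(add(SSZ, Z), add(SZ, SSZ)))
  [3] add(S(add(Z, SSZ)), mul(add(SSZ, Z), add(SZ, SSZ)))
  [4] S(add(add(Z, SSZ), mul(add(SSZ, Z), add(SZ, SSZ))))
  [5] S(add(SSZ, mul(add(SSZ, Z), add(SZ, SSZ))))
  [6] S(S(add(SZ, mul(add(SSZ, Z), add(SZ, SSZ)))))
  [7] S(S(S(add(Z, mul(add(SSZ, Z), add(SZ, SSZ))))))
  [8] S(S(S(mul(add(SSZ, Z), add(SZ, SSZ)))))
  [9] S(S(S(mul(S(add(SZ, Z)), add(SZ, SSZ)))))
  [10] S(S(S(add(add(SZ, SSZ), mul(add(SZ, Z), add(SZ, SSZ))))))
  [11] S(S(S(add(S(add(Z, SSZ)), mul(add(SZ, Z), add(SZ, SSZ))))))
  [12] S(S(S(S(add(add(Z, SSZ), mul(add(SZ, Z), add(SZ, SSZ)))))))
  [13] S(S(S(S(add(SSZ, mul(add(SZ, Z), add(SZ, SSZ)))))))
  [14] S(S(S(S(S(add(SZ, mul(add(SZ, Z), add(SZ, SSZ))))))))
  [15] S(S(S(S(S(S(add(Z, mul(add(SZ, Z), add(SZ, SSZ)))))))))
  [16] S(S(S(S(S(S(mul(add(SZ, Z), add(SZ, SSZ))))))))
  [17] S(S(S(S(S(S(mul(S(add(Z, Z)), add(SZ, SSZ))))))))
  [18] S(S(S(S(S(S(add(add(SZ, SSZ), mul(add(Z, Z), add(SZ, SSZ)))))))))
  [19] S(S(S(S(S(S(add(S(add(Z, SSZ)), mul(add(Z, Z), add(SZ, SSZ)))))))))
  [20] S(S(S(S(S(S(S(add(add(Z, SSZ), mul(add(Z, Z), add(SZ, SSZ))))))))))
  [21] S(S(S(S(S(S(S(add(SSZ, mul(add(Z, Z), add(SZ, SSZ))))))))))
  [22] S(S(S(S(S(S(S(S(add(SZ, mul(add(Z, Z), add(SZ, SSZ)))))))))))
  [23] S(S(S(S(S(S(S(S(S(add(Z, mul(add(Z, Z), add(SZ, SSZ))))))))))))
  [24] S(S(S(S(S(S(S(S(S(mul(add(Z, Z), add(SZ, SSZ)))))))))))
  [25] S(S(S(S(S(S(S(S(S(mul(Z, add(SZ, SSZ)))))))))))
  [26] S^9(Z)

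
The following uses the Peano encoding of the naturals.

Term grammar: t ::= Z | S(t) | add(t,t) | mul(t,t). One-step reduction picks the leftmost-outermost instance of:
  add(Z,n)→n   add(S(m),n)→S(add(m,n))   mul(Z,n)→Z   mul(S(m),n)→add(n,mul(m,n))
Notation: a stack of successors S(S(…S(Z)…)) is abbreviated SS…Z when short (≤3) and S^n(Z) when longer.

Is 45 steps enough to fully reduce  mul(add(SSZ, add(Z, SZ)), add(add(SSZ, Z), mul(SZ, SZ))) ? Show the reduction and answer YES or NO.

Answer: NO — after 45 steps the term is S(S(S(S(S(S(S(S(add(S(add(Z, mul(Z, SZ))), mul(Z, add(add(SSZ, Z), mul(SZ, SZ)))))))))))), not yet normal

Reduction:
  start: mul(add(SSZ, add(Z, SZ)), add(add(SSZ, Z), mul(SZ, SZ)))
  →1  mul(S(add(SZ, add(Z, SZ))), add(add(SSZ, Z), mul(SZ, SZ)))
  →2  add(add(add(SSZ, Z), mul(SZ, SZ)), mul(add(SZ, add(Z, SZ)), add(add(SSZ, Z), mul(SZ, SZ))))
  →3  add(add(S(add(SZ, Z)), mul(SZ, SZ)), mul(add(SZ, add(Z, SZ)), add(add(SSZ, Z), mul(SZ, SZ))))
  →4  add(S(add(add(SZ, Z), mul(SZ, SZ))), mul(add(SZ, add(Z, SZ)), add(add(SSZ, Z), mul(SZ, SZ))))
  →5  S(add(add(add(SZ, Z), mul(SZ, SZ)), mul(add(SZ, add(Z, SZ)), add(add(SSZ, Z), mul(SZ, SZ)))))
  →6  S(add(add(S(add(Z, Z)), mul(SZ, SZ)), mul(add(SZ, add(Z, SZ)), add(add(SSZ, Z), mul(SZ, SZ)))))
  →7  S(add(S(add(add(Z, Z), mul(SZ, SZ))), mul(add(SZ, add(Z, SZ)), add(add(SSZ, Z), mul(SZ, SZ)))))
  →8  S(S(add(add(add(Z, Z), mul(SZ, SZ)), mul(add(SZ, add(Z, SZ)), add(add(SSZ, Z), mul(SZ, SZ))))))
  →9  S(S(add(add(Z, mul(SZ, SZ)), mul(add(SZ, add(Z, SZ)), add(add(SSZ, Z), mul(SZ, SZ))))))
  →10  S(S(add(mul(SZ, SZ), mul(add(SZ, add(Z, SZ)), add(add(SSZ, Z), mul(SZ, SZ))))))
  →11  S(S(add(add(SZ, mul(Z, SZ)), mul(add(SZ, add(Z, SZ)), add(add(SSZ, Z), mul(SZ, SZ))))))
  →12  S(S(add(S(add(Z, mul(Z, SZ))), mul(add(SZ, add(Z, SZ)), add(add(SSZ, Z), mul(SZ, SZ))))))
  →13  S(S(S(add(add(Z, mul(Z, SZ)), mul(add(SZ, add(Z, SZ)), add(add(SSZ, Z), mul(SZ, SZ)))))))
  →14  S(S(S(add(mul(Z, SZ), mul(add(SZ, add(Z, SZ)), add(add(SSZ, Z), mul(SZ, SZ)))))))
  →15  S(S(S(add(Z, mul(add(SZ, add(Z, SZ)), add(add(SSZ, Z), mul(SZ, SZ)))))))
  →16  S(S(S(mul(add(SZ, add(Z, SZ)), add(add(SSZ, Z), mul(SZ, SZ))))))
  →17  S(S(S(mul(S(add(Z, add(Z, SZ))), add(add(SSZ, Z), mul(SZ, SZ))))))
  →18  S(S(S(add(add(add(SSZ, Z), mul(SZ, SZ)), mul(add(Z, add(Z, SZ)), add(add(SSZ, Z), mul(SZ, SZ)))))))
  →19  S(S(S(add(add(S(add(SZ, Z)), mul(SZ, SZ)), mul(add(Z, add(Z, SZ)), add(add(SSZ, Z), mul(SZ, SZ)))))))
  →20  S(S(S(add(S(add(add(SZ, Z), mul(SZ, SZ))), mul(add(Z, add(Z, SZ)), add(add(SSZ, Z), mul(SZ, SZ)))))))
  →21  S(S(S(S(add(add(add(SZ, Z), mul(SZ, SZ)), mul(add(Z, add(Z, SZ)), add(add(SSZ, Z), mul(SZ, SZ))))))))
  →22  S(S(S(S(add(add(S(add(Z, Z)), mul(SZ, SZ)), mul(add(Z, add(Z, SZ)), add(add(SSZ, Z), mul(SZ, SZ))))))))
  →23  S(S(S(S(add(S(add(add(Z, Z), mul(SZ, SZ))), mul(add(Z, add(Z, SZ)), add(add(SSZ, Z), mul(SZ, SZ))))))))
  →24  S(S(S(S(S(add(add(add(Z, Z), mul(SZ, SZ)), mul(add(Z, add(Z, SZ)), add(add(SSZ, Z), mul(SZ, SZ)))))))))
  →25  S(S(S(S(S(add(add(Z, mul(SZ, SZ)), mul(add(Z, add(Z, SZ)), add(add(SSZ, Z), mul(SZ, SZ)))))))))
  →26  S(S(S(S(S(add(mul(SZ, SZ), mul(add(Z, add(Z, SZ)), add(add(SSZ, Z), mul(SZ, SZ)))))))))
  →27  S(S(S(S(S(add(add(SZ, mul(Z, SZ)), mul(add(Z, add(Z, SZ)), add(add(SSZ, Z), mul(SZ, SZ)))))))))
  →28  S(S(S(S(S(add(S(add(Z, mul(Z, SZ))), mul(add(Z, add(Z, SZ)), add(add(SSZ, Z), mul(SZ, SZ)))))))))
  →29  S(S(S(S(S(S(add(add(Z, mul(Z, SZ)), mul(add(Z, add(Z, SZ)), add(add(SSZ, Z), mul(SZ, SZ))))))))))
  →30  S(S(S(S(S(S(add(mul(Z, SZ), mul(add(Z, add(Z, SZ)), add(add(SSZ, Z), mul(SZ, SZ))))))))))
  →31  S(S(S(S(S(S(add(Z, mul(add(Z, add(Z, SZ)), add(add(SSZ, Z), mul(SZ, SZ))))))))))
  →32  S(S(S(S(S(S(mul(add(Z, add(Z, SZ)), add(add(SSZ, Z), mul(SZ, SZ)))))))))
  →33  S(S(S(S(S(S(mul(add(Z, SZ), add(add(SSZ, Z), mul(SZ, SZ)))))))))
  →34  S(S(S(S(S(S(mul(SZ, add(add(SSZ, Z), mul(SZ, SZ)))))))))
  →35  S(S(S(S(S(S(add(add(add(SSZ, Z), mul(SZ, SZ)), mul(Z, add(add(SSZ, Z), mul(SZ, SZ))))))))))
  →36  S(S(S(S(S(S(add(add(S(add(SZ, Z)), mul(SZ, SZ)), mul(Z, add(add(SSZ, Z), mul(SZ, SZ))))))))))
  →37  S(S(S(S(S(S(add(S(add(add(SZ, Z), mul(SZ, SZ))), mul(Z, add(add(SSZ, Z), mul(SZ, SZ))))))))))
  →38  S(S(S(S(S(S(S(add(add(add(SZ, Z), mul(SZ, SZ)), mul(Z, add(add(SSZ, Z), mul(SZ, SZ)))))))))))
  →39  S(S(S(S(S(S(S(add(add(S(add(Z, Z)), mul(SZ, SZ)), mul(Z, add(add(SSZ, Z), mul(SZ, SZ)))))))))))
  →40  S(S(S(S(S(S(S(add(S(add(add(Z, Z), mul(SZ, SZ))), mul(Z, add(add(SSZ, Z), mul(SZ, SZ)))))))))))
  →41  S(S(S(S(S(S(S(S(add(add(add(Z, Z), mul(SZ, SZ)), mul(Z, add(add(SSZ, Z), mul(SZ, SZ))))))))))))
  →42  S(S(S(S(S(S(S(S(add(add(Z, mul(SZ, SZ)), mul(Z, add(add(SSZ, Z), mul(SZ, SZ))))))))))))
  →43  S(S(S(S(S(S(S(S(add(mul(SZ, SZ), mul(Z, add(add(SSZ, Z), mul(SZ, SZ))))))))))))
  →44  S(S(S(S(S(S(S(S(add(add(SZ, mul(Z, SZ)), mul(Z, add(add(SSZ, Z), mul(SZ, SZ))))))))))))
  →45  S(S(S(S(S(S(S(S(add(S(add(Z, mul(Z, SZ))), mul(Z, add(add(SSZ, Z), mul(SZ, SZ))))))))))))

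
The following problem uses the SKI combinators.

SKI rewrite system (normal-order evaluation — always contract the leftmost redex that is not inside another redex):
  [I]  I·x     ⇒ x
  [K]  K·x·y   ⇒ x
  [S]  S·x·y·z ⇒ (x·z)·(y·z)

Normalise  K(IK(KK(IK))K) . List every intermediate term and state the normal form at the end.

Answer: normal form = KK  (in 3 steps)

Derivation:
  start: K(IK(KK(IK))K)
  →1  K(K(KK(IK))K)
  →2  K(KK(IK))
  →3  KK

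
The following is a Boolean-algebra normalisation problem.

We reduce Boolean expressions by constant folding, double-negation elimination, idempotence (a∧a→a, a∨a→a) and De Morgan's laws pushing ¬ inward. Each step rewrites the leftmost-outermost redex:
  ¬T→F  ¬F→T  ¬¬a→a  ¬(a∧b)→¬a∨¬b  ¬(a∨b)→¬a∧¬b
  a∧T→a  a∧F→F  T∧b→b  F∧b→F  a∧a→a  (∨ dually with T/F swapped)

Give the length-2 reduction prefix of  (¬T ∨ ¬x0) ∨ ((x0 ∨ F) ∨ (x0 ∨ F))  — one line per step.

  start: (¬T ∨ ¬x0) ∨ ((x0 ∨ F) ∨ (x0 ∨ F))
  step 1: (F ∨ ¬x0) ∨ ((x0 ∨ F) ∨ (x0 ∨ F))
  step 2: ¬x0 ∨ ((x0 ∨ F) ∨ (x0 ∨ F))

Answer: after 2 steps: ¬x0 ∨ ((x0 ∨ F) ∨ (x0 ∨ F))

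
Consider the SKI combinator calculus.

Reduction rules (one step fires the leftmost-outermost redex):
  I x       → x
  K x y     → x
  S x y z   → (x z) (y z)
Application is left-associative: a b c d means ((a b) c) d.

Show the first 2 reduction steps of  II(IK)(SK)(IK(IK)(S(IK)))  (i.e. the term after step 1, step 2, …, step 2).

  start: II(IK)(SK)(IK(IK)(S(IK)))
  step 1: I(IK)(SK)(IK(IK)(S(IK)))
  step 2: IK(SK)(IK(IK)(S(IK)))

Answer: after 2 steps: IK(SK)(IK(IK)(S(IK)))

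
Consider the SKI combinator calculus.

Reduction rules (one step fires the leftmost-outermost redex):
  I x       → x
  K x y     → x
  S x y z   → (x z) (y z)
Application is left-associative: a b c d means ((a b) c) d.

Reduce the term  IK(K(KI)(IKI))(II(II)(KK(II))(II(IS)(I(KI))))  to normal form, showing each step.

  start: IK(K(KI)(IKI))(II(II)(KK(II))(II(IS)(I(KI))))
  →1  K(K(KI)(IKI))(II(II)(KK(II))(II(IS)(I(KI))))
  →2  K(KI)(IKI)
  →3  KI

Answer: normal form = KI  (in 3 steps)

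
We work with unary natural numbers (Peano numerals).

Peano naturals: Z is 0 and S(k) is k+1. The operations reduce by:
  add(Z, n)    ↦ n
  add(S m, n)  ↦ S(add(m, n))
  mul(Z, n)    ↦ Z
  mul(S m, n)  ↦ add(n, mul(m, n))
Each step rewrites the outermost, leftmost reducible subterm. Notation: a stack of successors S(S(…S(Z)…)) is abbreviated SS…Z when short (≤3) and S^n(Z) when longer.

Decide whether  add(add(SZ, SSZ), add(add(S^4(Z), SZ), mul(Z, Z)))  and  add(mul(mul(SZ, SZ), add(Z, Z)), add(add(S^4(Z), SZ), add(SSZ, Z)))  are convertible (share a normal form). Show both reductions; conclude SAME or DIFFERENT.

Term A:
  start: add(add(SZ, SSZ), add(add(S^4(Z), SZ), mul(Z, Z)))
  step 1: add(S(add(Z, SSZ)), add(add(S^4(Z), SZ), mul(Z, Z)))
  step 2: S(add(add(Z, SSZ), add(add(S^4(Z), SZ), mul(Z, Z))))
  step 3: S(add(SSZ, add(add(S^4(Z), SZ), mul(Z, Z))))
  step 4: S(S(add(SZ, add(add(S^4(Z), SZ), mul(Z, Z)))))
  step 5: S(S(S(add(Z, add(add(S^4(Z), SZ), mul(Z, Z))))))
  step 6: S(S(S(add(add(S^4(Z), SZ), mul(Z, Z)))))
  step 7: S(S(S(add(S(add(SSSZ, SZ)), mul(Z, Z)))))
  step 8: S(S(S(S(add(add(SSSZ, SZ), mul(Z, Z))))))
  step 9: S(S(S(S(add(S(add(SSZ, SZ)), mul(Z, Z))))))
  step 10: S(S(S(S(S(add(add(SSZ, SZ), mul(Z, Z)))))))
  step 11: S(S(S(S(S(add(S(add(SZ, SZ)), mul(Z, Z)))))))
  step 12: S(S(S(S(S(S(add(add(SZ, SZ), mul(Z, Z))))))))
  step 13: S(S(S(S(S(S(add(S(add(Z, SZ)), mul(Z, Z))))))))
  step 14: S(S(S(S(S(S(S(add(add(Z, SZ), mul(Z, Z)))))))))
  step 15: S(S(S(S(S(S(S(add(SZ, mul(Z, Z)))))))))
  step 16: S(S(S(S(S(S(S(S(add(Z, mul(Z, Z))))))))))
  step 17: S(S(S(S(S(S(S(S(mul(Z, Z)))))))))
  step 18: S^8(Z)

Term B:
  start: add(mul(mul(SZ, SZ), add(Z, Z)), add(add(S^4(Z), SZ), add(SSZ, Z)))
  step 1: add(mul(add(SZ, mul(Z, SZ)), add(Z, Z)), add(add(S^4(Z), SZ), add(SSZ, Z)))
  step 2: add(mul(S(add(Z, mul(Z, SZ))), add(Z, Z)), add(add(S^4(Z), SZ), add(SSZ, Z)))
  step 3: add(add(add(Z, Z), mul(add(Z, mul(Z, SZ)), add(Z, Z))), add(add(S^4(Z), SZ), add(SSZ, Z)))
  step 4: add(add(Z, mul(add(Z, mul(Z, SZ)), add(Z, Z))), add(add(S^4(Z), SZ), add(SSZ, Z)))
  step 5: add(mul(add(Z, mul(Z, SZ)), add(Z, Z)), add(add(S^4(Z), SZ), add(SSZ, Z)))
  step 6: add(mul(mul(Z, SZ), add(Z, Z)), add(add(S^4(Z), SZ), add(SSZ, Z)))
  step 7: add(mul(Z, add(Z, Z)), add(add(S^4(Z), SZ), add(SSZ, Z)))
  step 8: add(Z, add(add(S^4(Z), SZ), add(SSZ, Z)))
  step 9: add(add(S^4(Z), SZ), add(SSZ, Z))
  step 10: add(S(add(SSSZ, SZ)), add(SSZ, Z))
  step 11: S(add(add(SSSZ, SZ), add(SSZ, Z)))
  step 12: S(add(S(add(SSZ, SZ)), add(SSZ, Z)))
  step 13: S(S(add(add(SSZ, SZ), add(SSZ, Z))))
  step 14: S(S(add(S(add(SZ, SZ)), add(SSZ, Z))))
  step 15: S(S(S(add(add(SZ, SZ), add(SSZ, Z)))))
  step 16: S(S(S(add(S(add(Z, SZ)), add(SSZ, Z)))))
  step 17: S(S(S(S(add(add(Z, SZ), add(SSZ, Z))))))
  step 18: S(S(S(S(add(SZ, add(SSZ, Z))))))
  step 19: S(S(S(S(S(add(Z, add(SSZ, Z)))))))
  step 20: S(S(S(S(S(add(SSZ, Z))))))
  step 21: S(S(S(S(S(S(add(SZ, Z)))))))
  step 22: S(S(S(S(S(S(S(add(Z, Z))))))))
  step 23: S^7(Z)

Answer: DIFFERENT — A ⇓ S^8(Z), B ⇓ S^7(Z)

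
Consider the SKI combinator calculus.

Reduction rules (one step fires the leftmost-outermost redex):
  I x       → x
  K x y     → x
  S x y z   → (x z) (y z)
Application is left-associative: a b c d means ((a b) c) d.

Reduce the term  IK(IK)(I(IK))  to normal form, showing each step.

  start: IK(IK)(I(IK))
  →1  K(IK)(I(IK))
  →2  IK
  →3  K

Answer: normal form = K  (in 3 steps)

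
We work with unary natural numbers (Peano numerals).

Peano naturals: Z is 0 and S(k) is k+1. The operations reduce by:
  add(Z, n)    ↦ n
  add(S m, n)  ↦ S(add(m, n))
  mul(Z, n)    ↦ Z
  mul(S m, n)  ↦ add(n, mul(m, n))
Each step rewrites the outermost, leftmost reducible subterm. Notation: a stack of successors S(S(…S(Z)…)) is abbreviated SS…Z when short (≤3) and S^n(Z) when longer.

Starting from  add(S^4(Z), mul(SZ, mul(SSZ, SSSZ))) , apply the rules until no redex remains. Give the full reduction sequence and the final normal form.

  start: add(S^4(Z), mul(SZ, mul(SSZ, SSSZ)))
  →1  S(add(SSSZ, mul(SZ, mul(SSZ, SSSZ))))
  →2  S(S(add(SSZ, mul(SZ, mul(SSZ, SSSZ)))))
  →3  S(S(S(add(SZ, mul(SZ, mul(SSZ, SSSZ))))))
  →4  S(S(S(S(add(Z, mul(SZ, mul(SSZ, SSSZ)))))))
  →5  S(S(S(S(mul(SZ, mul(SSZ, SSSZ))))))
  →6  S(S(S(S(add(mul(SSZ, SSSZ), mul(Z, mul(SSZ, SSSZ)))))))
  →7  S(S(S(S(add(add(SSSZ, mul(SZ, SSSZ)), mul(Z, mul(SSZ, SSSZ)))))))
  →8  S(S(S(S(add(S(add(SSZ, mul(SZ, SSSZ))), mul(Z, mul(SSZ, SSSZ)))))))
  →9  S(S(S(S(S(add(add(SSZ, mul(SZ, SSSZ)), mul(Z, mul(SSZ, SSSZ))))))))
  →10  S(S(S(S(S(add(S(add(SZ, mul(SZ, SSSZ))), mul(Z, mul(SSZ, SSSZ))))))))
  →11  S(S(S(S(S(S(add(add(SZ, mul(SZ, SSSZ)), mul(Z, mul(SSZ, SSSZ)))))))))
  →12  S(S(S(S(S(S(add(S(add(Z, mul(SZ, SSSZ))), mul(Z, mul(SSZ, SSSZ)))))))))
  →13  S(S(S(S(S(S(S(add(add(Z, mul(SZ, SSSZ)), mul(Z, mul(SSZ, SSSZ))))))))))
  →14  S(S(S(S(S(S(S(add(mul(SZ, SSSZ), mul(Z, mul(SSZ, SSSZ))))))))))
  →15  S(S(S(S(S(S(S(add(add(SSSZ, mul(Z, SSSZ)), mul(Z, mul(SSZ, SSSZ))))))))))
  →16  S(S(S(S(S(S(S(add(S(add(SSZ, mul(Z, SSSZ))), mul(Z, mul(SSZ, SSSZ))))))))))
  →17  S(S(S(S(S(S(S(S(add(add(SSZ, mul(Z, SSSZ)), mul(Z, mul(SSZ, SSSZ)))))))))))
  →18  S(S(S(S(S(S(S(S(add(S(add(SZ, mul(Z, SSSZ))), mul(Z, mul(SSZ, SSSZ)))))))))))
  →19  S(S(S(S(S(S(S(S(S(add(add(SZ, mul(Z, SSSZ)), mul(Z, mul(SSZ, SSSZ))))))))))))
  →20  S(S(S(S(S(S(S(S(S(add(S(add(Z, mul(Z, SSSZ))), mul(Z, mul(SSZ, SSSZ))))))))))))
  →21  S(S(S(S(S(S(S(S(S(S(add(add(Z, mul(Z, SSSZ)), mul(Z, mul(SSZ, SSSZ)))))))))))))
  →22  S(S(S(S(S(S(S(S(S(S(add(mul(Z, SSSZ), mul(Z, mul(SSZ, SSSZ)))))))))))))
  →23  S(S(S(S(S(S(S(S(S(S(add(Z, mul(Z, mul(SSZ, SSSZ)))))))))))))
  →24  S(S(S(S(S(S(S(S(S(S(mul(Z, mul(SSZ, SSSZ))))))))))))
  →25  S^10(Z)

Answer: normal form = S^10(Z)  (in 25 steps)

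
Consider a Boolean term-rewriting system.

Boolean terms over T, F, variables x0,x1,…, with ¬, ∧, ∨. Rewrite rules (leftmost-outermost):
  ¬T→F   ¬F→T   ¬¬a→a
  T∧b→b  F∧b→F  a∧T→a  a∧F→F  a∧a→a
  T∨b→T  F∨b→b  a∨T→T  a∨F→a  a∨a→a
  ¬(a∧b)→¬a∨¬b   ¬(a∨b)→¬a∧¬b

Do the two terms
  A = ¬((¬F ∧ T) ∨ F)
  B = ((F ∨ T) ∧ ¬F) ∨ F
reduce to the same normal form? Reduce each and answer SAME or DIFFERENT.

Term A:
  start: ¬((¬F ∧ T) ∨ F)
  [1] ¬(¬F ∧ T) ∧ ¬F
  [2] (¬¬F ∨ ¬T) ∧ ¬F
  [3] (F ∨ ¬T) ∧ ¬F
  [4] ¬T ∧ ¬F
  [5] F ∧ ¬F
  [6] F

Term B:
  start: ((F ∨ T) ∧ ¬F) ∨ F
  [1] (F ∨ T) ∧ ¬F
  [2] T ∧ ¬F
  [3] ¬F
  [4] T

Answer: DIFFERENT — A ⇓ F, B ⇓ T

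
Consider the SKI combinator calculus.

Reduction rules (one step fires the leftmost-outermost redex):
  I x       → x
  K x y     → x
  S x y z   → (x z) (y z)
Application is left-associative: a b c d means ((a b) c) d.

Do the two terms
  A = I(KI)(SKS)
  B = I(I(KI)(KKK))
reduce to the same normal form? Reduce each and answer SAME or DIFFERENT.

Term A:
  start: I(KI)(SKS)
  step 1: KI(SKS)
  step 2: I

Term B:
  start: I(I(KI)(KKK))
  step 1: I(KI)(KKK)
  step 2: KI(KKK)
  step 3: I

Answer: SAME — A ⇓ I, B ⇓ I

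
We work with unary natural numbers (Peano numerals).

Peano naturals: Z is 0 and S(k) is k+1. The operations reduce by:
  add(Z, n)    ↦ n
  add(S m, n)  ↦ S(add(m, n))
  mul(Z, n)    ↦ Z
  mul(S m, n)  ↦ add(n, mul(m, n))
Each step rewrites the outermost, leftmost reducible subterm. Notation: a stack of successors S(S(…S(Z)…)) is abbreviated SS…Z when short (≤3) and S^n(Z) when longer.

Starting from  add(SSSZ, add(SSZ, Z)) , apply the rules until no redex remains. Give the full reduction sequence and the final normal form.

Answer: normal form = S^5(Z)  (in 7 steps)

Derivation:
  start: add(SSSZ, add(SSZ, Z))
  →1  S(add(SSZ, add(SSZ, Z)))
  →2  S(S(add(SZ, add(SSZ, Z))))
  →3  S(S(S(add(Z, add(SSZ, Z)))))
  →4  S(S(S(add(SSZ, Z))))
  →5  S(S(S(S(add(SZ, Z)))))
  →6  S(S(S(S(S(add(Z, Z))))))
  →7  S^5(Z)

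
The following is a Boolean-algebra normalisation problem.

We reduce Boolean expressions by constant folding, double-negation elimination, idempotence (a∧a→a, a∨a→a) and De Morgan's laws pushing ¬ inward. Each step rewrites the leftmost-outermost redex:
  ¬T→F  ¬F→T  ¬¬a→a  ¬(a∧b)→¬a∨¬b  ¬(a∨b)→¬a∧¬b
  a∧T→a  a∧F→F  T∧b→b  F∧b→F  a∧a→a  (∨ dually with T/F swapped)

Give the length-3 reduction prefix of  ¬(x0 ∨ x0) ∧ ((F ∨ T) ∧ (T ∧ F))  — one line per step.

Answer: after 3 steps: ¬x0 ∧ (T ∧ (T ∧ F))

Derivation:
  start: ¬(x0 ∨ x0) ∧ ((F ∨ T) ∧ (T ∧ F))
  [1] (¬x0 ∧ ¬x0) ∧ ((F ∨ T) ∧ (T ∧ F))
  [2] ¬x0 ∧ ((F ∨ T) ∧ (T ∧ F))
  [3] ¬x0 ∧ (T ∧ (T ∧ F))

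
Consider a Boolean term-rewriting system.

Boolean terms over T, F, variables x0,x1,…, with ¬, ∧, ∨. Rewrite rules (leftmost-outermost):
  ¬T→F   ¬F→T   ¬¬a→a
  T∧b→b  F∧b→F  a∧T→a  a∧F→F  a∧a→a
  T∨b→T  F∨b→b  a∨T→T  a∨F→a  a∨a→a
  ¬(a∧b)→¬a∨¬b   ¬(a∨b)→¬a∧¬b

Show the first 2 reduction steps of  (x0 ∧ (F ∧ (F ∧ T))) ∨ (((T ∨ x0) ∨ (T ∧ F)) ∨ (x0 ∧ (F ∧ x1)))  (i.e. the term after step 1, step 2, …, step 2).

Answer: after 2 steps: F ∨ (((T ∨ x0) ∨ (T ∧ F)) ∨ (x0 ∧ (F ∧ x1)))

Derivation:
  start: (x0 ∧ (F ∧ (F ∧ T))) ∨ (((T ∨ x0) ∨ (T ∧ F)) ∨ (x0 ∧ (F ∧ x1)))
  [1] (x0 ∧ F) ∨ (((T ∨ x0) ∨ (T ∧ F)) ∨ (x0 ∧ (F ∧ x1)))
  [2] F ∨ (((T ∨ x0) ∨ (T ∧ F)) ∨ (x0 ∧ (F ∧ x1)))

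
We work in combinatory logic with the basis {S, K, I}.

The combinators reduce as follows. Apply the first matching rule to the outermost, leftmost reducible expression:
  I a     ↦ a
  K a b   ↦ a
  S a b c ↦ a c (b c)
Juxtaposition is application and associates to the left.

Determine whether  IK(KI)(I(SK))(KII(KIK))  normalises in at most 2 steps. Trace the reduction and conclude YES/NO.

  start: IK(KI)(I(SK))(KII(KIK))
  →1  K(KI)(I(SK))(KII(KIK))
  →2  KI(KII(KIK))

Answer: NO — after 2 steps the term is KI(KII(KIK)), not yet normal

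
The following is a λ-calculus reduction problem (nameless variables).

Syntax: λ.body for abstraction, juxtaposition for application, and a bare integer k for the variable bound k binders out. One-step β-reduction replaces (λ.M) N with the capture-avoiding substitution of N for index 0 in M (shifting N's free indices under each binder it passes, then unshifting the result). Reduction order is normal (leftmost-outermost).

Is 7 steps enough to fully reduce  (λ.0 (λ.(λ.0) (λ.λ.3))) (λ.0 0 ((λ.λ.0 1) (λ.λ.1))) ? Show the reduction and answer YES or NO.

  start: (λ.0 (λ.(λ.0) (λ.λ.3))) (λ.0 0 ((λ.λ.0 1) (λ.λ.1)))
  step 1: (λ.0 0 ((λ.λ.0 1) (λ.λ.1))) (λ.(λ.0) (λ.λ.λ.0 0 ((λ.λ.0 1) (λ.λ.1))))
  step 2: (λ.(λ.0) (λ.λ.λ.0 0 ((λ.λ.0 1) (λ.λ.1)))) (λ.(λ.0) (λ.λ.λ.0 0 ((λ.λ.0 1) (λ.λ.1)))) ((λ.λ.0 1) (λ.λ.1))
  step 3: (λ.0) (λ.λ.λ.0 0 ((λ.λ.0 1) (λ.λ.1))) ((λ.λ.0 1) (λ.λ.1))
  step 4: (λ.λ.λ.0 0 ((λ.λ.0 1) (λ.λ.1))) ((λ.λ.0 1) (λ.λ.1))
  step 5: λ.λ.0 0 ((λ.λ.0 1) (λ.λ.1))
  step 6: λ.λ.0 0 (λ.0 (λ.λ.1))

Answer: YES — reaches normal form λ.λ.0 0 (λ.0 (λ.λ.1)) in 6 ≤ 7 steps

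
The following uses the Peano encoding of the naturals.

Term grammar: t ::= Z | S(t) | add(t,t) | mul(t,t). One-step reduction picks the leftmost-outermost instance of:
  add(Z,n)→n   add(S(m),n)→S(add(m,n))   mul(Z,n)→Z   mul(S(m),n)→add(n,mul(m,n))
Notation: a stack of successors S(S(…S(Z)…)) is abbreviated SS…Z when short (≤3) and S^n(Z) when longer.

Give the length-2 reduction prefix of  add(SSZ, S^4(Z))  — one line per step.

  start: add(SSZ, S^4(Z))
  →1  S(add(SZ, S^4(Z)))
  →2  S(S(add(Z, S^4(Z))))

Answer: after 2 steps: S(S(add(Z, S^4(Z))))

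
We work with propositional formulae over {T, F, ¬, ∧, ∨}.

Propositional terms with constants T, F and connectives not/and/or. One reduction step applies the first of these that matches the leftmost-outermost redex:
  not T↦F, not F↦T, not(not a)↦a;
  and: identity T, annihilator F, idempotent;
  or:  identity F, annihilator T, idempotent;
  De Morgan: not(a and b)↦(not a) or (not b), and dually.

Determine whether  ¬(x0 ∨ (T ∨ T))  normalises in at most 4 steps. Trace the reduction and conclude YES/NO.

  start: ¬(x0 ∨ (T ∨ T))
  [1] ¬x0 ∧ ¬(T ∨ T)
  [2] ¬x0 ∧ (¬T ∧ ¬T)
  [3] ¬x0 ∧ ¬T
  [4] ¬x0 ∧ F

Answer: NO — after 4 steps the term is ¬x0 ∧ F, not yet normal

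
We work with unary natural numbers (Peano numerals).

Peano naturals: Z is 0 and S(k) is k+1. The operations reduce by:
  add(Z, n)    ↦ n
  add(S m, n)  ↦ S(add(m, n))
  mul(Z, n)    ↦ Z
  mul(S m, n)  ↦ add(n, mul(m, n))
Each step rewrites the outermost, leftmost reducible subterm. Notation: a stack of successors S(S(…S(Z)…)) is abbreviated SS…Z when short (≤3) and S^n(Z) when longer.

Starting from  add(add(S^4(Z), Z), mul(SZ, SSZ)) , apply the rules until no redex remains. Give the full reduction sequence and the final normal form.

Answer: normal form = S^6(Z)  (in 15 steps)

Derivation:
  start: add(add(S^4(Z), Z), mul(SZ, SSZ))
  [1] add(S(add(SSSZ, Z)), mul(SZ, SSZ))
  [2] S(add(add(SSSZ, Z), mul(SZ, SSZ)))
  [3] S(add(S(add(SSZ, Z)), mul(SZ, SSZ)))
  [4] S(S(add(add(SSZ, Z), mul(SZ, SSZ))))
  [5] S(S(add(S(add(SZ, Z)), mul(SZ, SSZ))))
  [6] S(S(S(add(add(SZ, Z), mul(SZ, SSZ)))))
  [7] S(S(S(add(S(add(Z, Z)), mul(SZ, SSZ)))))
  [8] S(S(S(S(add(add(Z, Z), mul(SZ, SSZ))))))
  [9] S(S(S(S(add(Z, mul(SZ, SSZ))))))
  [10] S(S(S(S(mul(SZ, SSZ)))))
  [11] S(S(S(S(add(SSZ, mul(Z, SSZ))))))
  [12] S(S(S(S(S(add(SZ, mul(Z, SSZ)))))))
  [13] S(S(S(S(S(S(add(Z, mul(Z, SSZ))))))))
  [14] S(S(S(S(S(S(mul(Z, SSZ)))))))
  [15] S^6(Z)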